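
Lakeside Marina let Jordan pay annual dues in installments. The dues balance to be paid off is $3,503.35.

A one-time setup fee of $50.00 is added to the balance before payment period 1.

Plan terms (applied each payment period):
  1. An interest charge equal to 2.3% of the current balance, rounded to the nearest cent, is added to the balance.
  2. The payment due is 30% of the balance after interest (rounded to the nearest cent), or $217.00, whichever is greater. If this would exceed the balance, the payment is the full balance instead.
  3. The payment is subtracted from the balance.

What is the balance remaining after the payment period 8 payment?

$50.27

Payment period 1: $3,553.35 +$81.73 interest = $3,635.08; pay $1,090.52 → $2,544.56
Payment period 2: $2,544.56 +$58.52 interest = $2,603.08; pay $780.92 → $1,822.16
Payment period 3: $1,822.16 +$41.91 interest = $1,864.07; pay $559.22 → $1,304.85
Payment period 4: $1,304.85 +$30.01 interest = $1,334.86; pay $400.46 → $934.40
Payment period 5: $934.40 +$21.49 interest = $955.89; pay $286.77 → $669.12
Payment period 6: $669.12 +$15.39 interest = $684.51; pay $217.00 → $467.51
Payment period 7: $467.51 +$10.75 interest = $478.26; pay $217.00 → $261.26
Payment period 8: $261.26 +$6.01 interest = $267.27; pay $217.00 → $50.27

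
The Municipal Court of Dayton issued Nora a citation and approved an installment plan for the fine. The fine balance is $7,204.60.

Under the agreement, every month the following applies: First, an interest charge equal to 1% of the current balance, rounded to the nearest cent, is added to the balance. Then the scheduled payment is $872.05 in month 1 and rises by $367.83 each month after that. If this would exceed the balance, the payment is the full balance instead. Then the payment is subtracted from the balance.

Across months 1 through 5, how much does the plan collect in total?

Month 1: $7,204.60 +$72.05 interest = $7,276.65; pay $872.05 → $6,404.60
Month 2: $6,404.60 +$64.05 interest = $6,468.65; pay $1,239.88 → $5,228.77
Month 3: $5,228.77 +$52.29 interest = $5,281.06; pay $1,607.71 → $3,673.35
Month 4: $3,673.35 +$36.73 interest = $3,710.08; pay $1,975.54 → $1,734.54
Month 5: $1,734.54 +$17.35 interest = $1,751.89; pay $1,751.89 → $0.00
Total paid: $7,447.07

$7,447.07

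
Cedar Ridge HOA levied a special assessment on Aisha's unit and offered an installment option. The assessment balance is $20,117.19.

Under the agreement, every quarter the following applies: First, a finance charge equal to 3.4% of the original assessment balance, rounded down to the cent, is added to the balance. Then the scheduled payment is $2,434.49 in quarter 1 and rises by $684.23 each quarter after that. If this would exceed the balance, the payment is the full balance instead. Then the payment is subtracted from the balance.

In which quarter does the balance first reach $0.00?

# | Opening | Interest | Payment | End bal
1 | $20,117.19 | $683.98 | $2,434.49 | $18,366.68
2 | $18,366.68 | $683.98 | $3,118.72 | $15,931.94
3 | $15,931.94 | $683.98 | $3,802.95 | $12,812.97
4 | $12,812.97 | $683.98 | $4,487.18 | $9,009.77
5 | $9,009.77 | $683.98 | $5,171.41 | $4,522.34
6 | $4,522.34 | $683.98 | $5,206.32 | $0.00
Balance reaches $0.00 in quarter 6.

6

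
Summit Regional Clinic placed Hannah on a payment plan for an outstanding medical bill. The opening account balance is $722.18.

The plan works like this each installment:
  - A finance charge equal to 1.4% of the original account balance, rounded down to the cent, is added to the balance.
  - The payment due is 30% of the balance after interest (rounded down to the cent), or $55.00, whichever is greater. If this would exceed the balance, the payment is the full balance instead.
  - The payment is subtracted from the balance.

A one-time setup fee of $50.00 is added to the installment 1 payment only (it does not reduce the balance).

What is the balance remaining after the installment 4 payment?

$191.34

Installment 1: $722.18 +$10.11 interest = $732.29; pay $219.68 (+ $50.00 fee) → $512.61
Installment 2: $512.61 +$10.11 interest = $522.72; pay $156.81 → $365.91
Installment 3: $365.91 +$10.11 interest = $376.02; pay $112.80 → $263.22
Installment 4: $263.22 +$10.11 interest = $273.33; pay $81.99 → $191.34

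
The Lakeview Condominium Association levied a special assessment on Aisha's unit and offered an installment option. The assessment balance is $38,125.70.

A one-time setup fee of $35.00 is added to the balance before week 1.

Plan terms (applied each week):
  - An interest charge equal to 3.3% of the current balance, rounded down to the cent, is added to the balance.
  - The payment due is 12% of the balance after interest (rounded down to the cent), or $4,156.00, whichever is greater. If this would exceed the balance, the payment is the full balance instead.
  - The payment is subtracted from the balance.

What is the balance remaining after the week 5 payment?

$21,876.29

Week 1: opening $38,160.70; interest $1,259.30 → $39,420.00; payment $4,730.40; balance $34,689.60
Week 2: opening $34,689.60; interest $1,144.75 → $35,834.35; payment $4,300.12; balance $31,534.23
Week 3: opening $31,534.23; interest $1,040.62 → $32,574.85; payment $4,156.00; balance $28,418.85
Week 4: opening $28,418.85; interest $937.82 → $29,356.67; payment $4,156.00; balance $25,200.67
Week 5: opening $25,200.67; interest $831.62 → $26,032.29; payment $4,156.00; balance $21,876.29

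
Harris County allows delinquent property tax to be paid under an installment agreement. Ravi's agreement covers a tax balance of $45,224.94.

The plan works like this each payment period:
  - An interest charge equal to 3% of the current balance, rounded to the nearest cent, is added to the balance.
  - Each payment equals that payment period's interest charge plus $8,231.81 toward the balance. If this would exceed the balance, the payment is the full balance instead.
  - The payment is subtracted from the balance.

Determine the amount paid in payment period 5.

Payment period 1: opening $45,224.94; interest $1,356.75 → $46,581.69; payment $9,588.56; balance $36,993.13
Payment period 2: opening $36,993.13; interest $1,109.79 → $38,102.92; payment $9,341.60; balance $28,761.32
Payment period 3: opening $28,761.32; interest $862.84 → $29,624.16; payment $9,094.65; balance $20,529.51
Payment period 4: opening $20,529.51; interest $615.89 → $21,145.40; payment $8,847.70; balance $12,297.70
Payment period 5: opening $12,297.70; interest $368.93 → $12,666.63; payment $8,600.74; balance $4,065.89

$8,600.74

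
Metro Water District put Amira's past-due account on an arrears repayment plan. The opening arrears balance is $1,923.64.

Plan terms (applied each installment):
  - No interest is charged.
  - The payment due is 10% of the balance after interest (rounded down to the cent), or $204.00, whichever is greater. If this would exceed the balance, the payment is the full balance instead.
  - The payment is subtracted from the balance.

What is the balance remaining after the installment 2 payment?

$1,515.64

Installment 1: $1,923.64 − $204.00 → $1,719.64
Installment 2: $1,719.64 − $204.00 → $1,515.64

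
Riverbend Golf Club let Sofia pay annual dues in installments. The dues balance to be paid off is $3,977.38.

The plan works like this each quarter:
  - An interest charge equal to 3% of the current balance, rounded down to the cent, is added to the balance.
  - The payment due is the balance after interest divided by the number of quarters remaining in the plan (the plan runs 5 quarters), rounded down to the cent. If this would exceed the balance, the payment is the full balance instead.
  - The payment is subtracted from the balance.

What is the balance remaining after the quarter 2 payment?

# | Opening | Interest | Payment | End bal
1 | $3,977.38 | $119.32 | $819.34 | $3,277.36
2 | $3,277.36 | $98.32 | $843.92 | $2,531.76

$2,531.76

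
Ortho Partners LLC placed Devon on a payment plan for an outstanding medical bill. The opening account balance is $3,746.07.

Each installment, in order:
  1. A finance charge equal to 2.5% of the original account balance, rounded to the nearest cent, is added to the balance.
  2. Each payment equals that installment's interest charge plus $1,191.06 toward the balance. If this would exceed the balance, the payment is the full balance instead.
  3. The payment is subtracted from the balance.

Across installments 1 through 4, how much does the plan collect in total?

Installment 1: opening $3,746.07; interest $93.65 → $3,839.72; payment $1,284.71; balance $2,555.01
Installment 2: opening $2,555.01; interest $93.65 → $2,648.66; payment $1,284.71; balance $1,363.95
Installment 3: opening $1,363.95; interest $93.65 → $1,457.60; payment $1,284.71; balance $172.89
Installment 4: opening $172.89; interest $93.65 → $266.54; payment $266.54; balance $0.00
Total paid: $4,120.67

$4,120.67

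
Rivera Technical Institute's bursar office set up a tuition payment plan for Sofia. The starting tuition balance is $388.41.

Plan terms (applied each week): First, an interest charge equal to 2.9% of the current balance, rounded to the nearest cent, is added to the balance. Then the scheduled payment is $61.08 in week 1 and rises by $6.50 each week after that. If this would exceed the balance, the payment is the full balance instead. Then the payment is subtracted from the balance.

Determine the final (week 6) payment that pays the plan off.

Week 1: opening $388.41; interest $11.26 → $399.67; payment $61.08; balance $338.59
Week 2: opening $338.59; interest $9.82 → $348.41; payment $67.58; balance $280.83
Week 3: opening $280.83; interest $8.14 → $288.97; payment $74.08; balance $214.89
Week 4: opening $214.89; interest $6.23 → $221.12; payment $80.58; balance $140.54
Week 5: opening $140.54; interest $4.08 → $144.62; payment $87.08; balance $57.54
Week 6: opening $57.54; interest $1.67 → $59.21; payment $59.21; balance $0.00

$59.21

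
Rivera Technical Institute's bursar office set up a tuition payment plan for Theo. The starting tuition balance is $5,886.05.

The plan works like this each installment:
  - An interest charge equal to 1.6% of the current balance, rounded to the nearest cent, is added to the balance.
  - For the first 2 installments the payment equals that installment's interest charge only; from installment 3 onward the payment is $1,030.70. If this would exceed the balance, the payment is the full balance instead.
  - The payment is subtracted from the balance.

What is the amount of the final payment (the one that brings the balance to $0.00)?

$37.90

Installment 1: $5,886.05 +$94.18 interest = $5,980.23; pay $94.18 → $5,886.05
Installment 2: $5,886.05 +$94.18 interest = $5,980.23; pay $94.18 → $5,886.05
Installment 3: $5,886.05 +$94.18 interest = $5,980.23; pay $1,030.70 → $4,949.53
Installment 4: $4,949.53 +$79.19 interest = $5,028.72; pay $1,030.70 → $3,998.02
Installment 5: $3,998.02 +$63.97 interest = $4,061.99; pay $1,030.70 → $3,031.29
Installment 6: $3,031.29 +$48.50 interest = $3,079.79; pay $1,030.70 → $2,049.09
Installment 7: $2,049.09 +$32.79 interest = $2,081.88; pay $1,030.70 → $1,051.18
Installment 8: $1,051.18 +$16.82 interest = $1,068.00; pay $1,030.70 → $37.30
Installment 9: $37.30 +$0.60 interest = $37.90; pay $37.90 → $0.00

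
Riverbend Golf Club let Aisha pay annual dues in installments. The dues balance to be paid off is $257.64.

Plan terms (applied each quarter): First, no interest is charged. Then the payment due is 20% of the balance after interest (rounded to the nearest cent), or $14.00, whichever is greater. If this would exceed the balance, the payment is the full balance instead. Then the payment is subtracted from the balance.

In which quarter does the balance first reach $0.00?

Quarter 1: $257.64 − $51.53 → $206.11
Quarter 2: $206.11 − $41.22 → $164.89
Quarter 3: $164.89 − $32.98 → $131.91
Quarter 4: $131.91 − $26.38 → $105.53
Quarter 5: $105.53 − $21.11 → $84.42
Quarter 6: $84.42 − $16.88 → $67.54
Quarter 7: $67.54 − $14.00 → $53.54
Quarter 8: $53.54 − $14.00 → $39.54
Quarter 9: $39.54 − $14.00 → $25.54
Quarter 10: $25.54 − $14.00 → $11.54
Quarter 11: $11.54 − $11.54 → $0.00
Balance reaches $0.00 in quarter 11.

11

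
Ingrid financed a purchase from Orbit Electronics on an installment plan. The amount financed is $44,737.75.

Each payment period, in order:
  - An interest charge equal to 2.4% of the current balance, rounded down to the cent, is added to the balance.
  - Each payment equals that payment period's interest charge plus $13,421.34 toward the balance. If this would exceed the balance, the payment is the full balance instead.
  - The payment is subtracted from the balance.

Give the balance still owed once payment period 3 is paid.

$4,473.73

Payment period 1: opening $44,737.75; interest $1,073.70 → $45,811.45; payment $14,495.04; balance $31,316.41
Payment period 2: opening $31,316.41; interest $751.59 → $32,068.00; payment $14,172.93; balance $17,895.07
Payment period 3: opening $17,895.07; interest $429.48 → $18,324.55; payment $13,850.82; balance $4,473.73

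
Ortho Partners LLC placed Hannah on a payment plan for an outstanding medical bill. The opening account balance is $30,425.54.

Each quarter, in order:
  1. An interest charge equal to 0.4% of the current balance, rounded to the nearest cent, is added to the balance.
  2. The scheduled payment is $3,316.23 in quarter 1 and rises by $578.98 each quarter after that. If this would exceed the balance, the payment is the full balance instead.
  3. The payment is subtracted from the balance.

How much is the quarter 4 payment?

$5,053.17

Quarter 1: $30,425.54 +$121.70 interest = $30,547.24; pay $3,316.23 → $27,231.01
Quarter 2: $27,231.01 +$108.92 interest = $27,339.93; pay $3,895.21 → $23,444.72
Quarter 3: $23,444.72 +$93.78 interest = $23,538.50; pay $4,474.19 → $19,064.31
Quarter 4: $19,064.31 +$76.26 interest = $19,140.57; pay $5,053.17 → $14,087.40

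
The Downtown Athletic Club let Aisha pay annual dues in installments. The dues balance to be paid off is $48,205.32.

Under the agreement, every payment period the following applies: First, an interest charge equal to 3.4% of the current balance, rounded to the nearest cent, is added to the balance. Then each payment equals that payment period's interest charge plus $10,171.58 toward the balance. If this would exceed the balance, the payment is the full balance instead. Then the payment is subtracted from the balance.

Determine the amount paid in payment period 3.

# | Opening | Interest | Payment | End bal
1 | $48,205.32 | $1,638.98 | $11,810.56 | $38,033.74
2 | $38,033.74 | $1,293.15 | $11,464.73 | $27,862.16
3 | $27,862.16 | $947.31 | $11,118.89 | $17,690.58

$11,118.89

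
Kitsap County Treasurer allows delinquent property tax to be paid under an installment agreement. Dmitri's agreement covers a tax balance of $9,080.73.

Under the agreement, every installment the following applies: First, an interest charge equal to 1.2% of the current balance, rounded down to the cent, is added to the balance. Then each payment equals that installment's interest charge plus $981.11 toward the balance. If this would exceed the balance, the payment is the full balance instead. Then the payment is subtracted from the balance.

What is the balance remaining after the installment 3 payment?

# | Opening | Interest | Payment | End bal
1 | $9,080.73 | $108.96 | $1,090.07 | $8,099.62
2 | $8,099.62 | $97.19 | $1,078.30 | $7,118.51
3 | $7,118.51 | $85.42 | $1,066.53 | $6,137.40

$6,137.40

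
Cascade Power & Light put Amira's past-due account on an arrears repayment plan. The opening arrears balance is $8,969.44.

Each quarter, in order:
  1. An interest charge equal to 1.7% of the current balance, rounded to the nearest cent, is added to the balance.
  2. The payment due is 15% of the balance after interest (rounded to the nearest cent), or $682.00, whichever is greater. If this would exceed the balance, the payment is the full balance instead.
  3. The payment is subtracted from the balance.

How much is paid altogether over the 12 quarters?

$9,843.10

Quarter 1: $8,969.44 +$152.48 interest = $9,121.92; pay $1,368.29 → $7,753.63
Quarter 2: $7,753.63 +$131.81 interest = $7,885.44; pay $1,182.82 → $6,702.62
Quarter 3: $6,702.62 +$113.94 interest = $6,816.56; pay $1,022.48 → $5,794.08
Quarter 4: $5,794.08 +$98.50 interest = $5,892.58; pay $883.89 → $5,008.69
Quarter 5: $5,008.69 +$85.15 interest = $5,093.84; pay $764.08 → $4,329.76
Quarter 6: $4,329.76 +$73.61 interest = $4,403.37; pay $682.00 → $3,721.37
Quarter 7: $3,721.37 +$63.26 interest = $3,784.63; pay $682.00 → $3,102.63
Quarter 8: $3,102.63 +$52.74 interest = $3,155.37; pay $682.00 → $2,473.37
Quarter 9: $2,473.37 +$42.05 interest = $2,515.42; pay $682.00 → $1,833.42
Quarter 10: $1,833.42 +$31.17 interest = $1,864.59; pay $682.00 → $1,182.59
Quarter 11: $1,182.59 +$20.10 interest = $1,202.69; pay $682.00 → $520.69
Quarter 12: $520.69 +$8.85 interest = $529.54; pay $529.54 → $0.00
Total paid: $9,843.10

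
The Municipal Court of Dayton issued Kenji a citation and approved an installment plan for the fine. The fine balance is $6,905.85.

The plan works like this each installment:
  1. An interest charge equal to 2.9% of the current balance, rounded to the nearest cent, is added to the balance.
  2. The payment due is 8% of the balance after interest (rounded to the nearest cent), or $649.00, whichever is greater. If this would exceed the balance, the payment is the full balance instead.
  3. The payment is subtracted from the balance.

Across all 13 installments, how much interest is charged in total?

$1,472.31

Installment 1: opening $6,905.85; interest $200.27 → $7,106.12; payment $649.00; balance $6,457.12
Installment 2: opening $6,457.12; interest $187.26 → $6,644.38; payment $649.00; balance $5,995.38
Installment 3: opening $5,995.38; interest $173.87 → $6,169.25; payment $649.00; balance $5,520.25
Installment 4: opening $5,520.25; interest $160.09 → $5,680.34; payment $649.00; balance $5,031.34
Installment 5: opening $5,031.34; interest $145.91 → $5,177.25; payment $649.00; balance $4,528.25
Installment 6: opening $4,528.25; interest $131.32 → $4,659.57; payment $649.00; balance $4,010.57
Installment 7: opening $4,010.57; interest $116.31 → $4,126.88; payment $649.00; balance $3,477.88
Installment 8: opening $3,477.88; interest $100.86 → $3,578.74; payment $649.00; balance $2,929.74
Installment 9: opening $2,929.74; interest $84.96 → $3,014.70; payment $649.00; balance $2,365.70
Installment 10: opening $2,365.70; interest $68.61 → $2,434.31; payment $649.00; balance $1,785.31
Installment 11: opening $1,785.31; interest $51.77 → $1,837.08; payment $649.00; balance $1,188.08
Installment 12: opening $1,188.08; interest $34.45 → $1,222.53; payment $649.00; balance $573.53
Installment 13: opening $573.53; interest $16.63 → $590.16; payment $590.16; balance $0.00
Total interest: $200.27 + $187.26 + $173.87 + $160.09 + $145.91 + $131.32 + $116.31 + $100.86 + $84.96 + $68.61 + $51.77 + $34.45 + $16.63 = $1,472.31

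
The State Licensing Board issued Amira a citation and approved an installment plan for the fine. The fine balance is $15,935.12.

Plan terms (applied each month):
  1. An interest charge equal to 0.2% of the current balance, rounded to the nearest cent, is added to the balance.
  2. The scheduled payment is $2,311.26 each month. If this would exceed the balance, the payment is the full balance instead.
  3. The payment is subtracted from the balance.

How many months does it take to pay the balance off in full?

7

Month 1: $15,935.12 +$31.87 interest = $15,966.99; pay $2,311.26 → $13,655.73
Month 2: $13,655.73 +$27.31 interest = $13,683.04; pay $2,311.26 → $11,371.78
Month 3: $11,371.78 +$22.74 interest = $11,394.52; pay $2,311.26 → $9,083.26
Month 4: $9,083.26 +$18.17 interest = $9,101.43; pay $2,311.26 → $6,790.17
Month 5: $6,790.17 +$13.58 interest = $6,803.75; pay $2,311.26 → $4,492.49
Month 6: $4,492.49 +$8.98 interest = $4,501.47; pay $2,311.26 → $2,190.21
Month 7: $2,190.21 +$4.38 interest = $2,194.59; pay $2,194.59 → $0.00
Balance reaches $0.00 in month 7.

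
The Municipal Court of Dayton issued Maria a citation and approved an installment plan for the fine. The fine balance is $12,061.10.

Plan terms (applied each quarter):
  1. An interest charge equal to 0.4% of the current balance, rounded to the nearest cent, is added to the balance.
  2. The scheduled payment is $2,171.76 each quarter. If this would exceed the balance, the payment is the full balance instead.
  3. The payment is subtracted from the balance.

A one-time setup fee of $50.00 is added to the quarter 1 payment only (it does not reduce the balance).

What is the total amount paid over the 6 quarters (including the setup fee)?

# | Opening | Interest | Payment | Fee | End bal
1 | $12,061.10 | $48.24 | $2,171.76 | $50.00 | $9,937.58
2 | $9,937.58 | $39.75 | $2,171.76 | — | $7,805.57
3 | $7,805.57 | $31.22 | $2,171.76 | — | $5,665.03
4 | $5,665.03 | $22.66 | $2,171.76 | — | $3,515.93
5 | $3,515.93 | $14.06 | $2,171.76 | — | $1,358.23
6 | $1,358.23 | $5.43 | $1,363.66 | — | $0.00
Total paid: $12,272.46

$12,272.46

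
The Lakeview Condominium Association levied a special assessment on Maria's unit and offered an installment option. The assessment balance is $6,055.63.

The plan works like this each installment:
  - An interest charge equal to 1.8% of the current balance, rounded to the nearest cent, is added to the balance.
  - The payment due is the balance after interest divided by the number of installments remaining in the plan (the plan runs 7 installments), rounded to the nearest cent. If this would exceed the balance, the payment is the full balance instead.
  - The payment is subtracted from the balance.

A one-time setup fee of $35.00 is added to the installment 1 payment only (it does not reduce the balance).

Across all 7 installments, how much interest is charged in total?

# | Opening | Interest | Payment | Fee | End bal
1 | $6,055.63 | $109.00 | $880.66 | $35.00 | $5,283.97
2 | $5,283.97 | $95.11 | $896.51 | — | $4,482.57
3 | $4,482.57 | $80.69 | $912.65 | — | $3,650.61
4 | $3,650.61 | $65.71 | $929.08 | — | $2,787.24
5 | $2,787.24 | $50.17 | $945.80 | — | $1,891.61
6 | $1,891.61 | $34.05 | $962.83 | — | $962.83
7 | $962.83 | $17.33 | $980.16 | — | $0.00
Total interest: $109.00 + $95.11 + $80.69 + $65.71 + $50.17 + $34.05 + $17.33 = $452.06

$452.06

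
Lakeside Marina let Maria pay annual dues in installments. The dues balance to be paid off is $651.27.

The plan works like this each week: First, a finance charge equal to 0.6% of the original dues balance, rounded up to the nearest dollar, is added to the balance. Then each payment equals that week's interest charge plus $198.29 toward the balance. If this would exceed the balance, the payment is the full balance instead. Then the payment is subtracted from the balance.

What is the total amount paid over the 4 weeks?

Week 1: opening $651.27; interest $4.00 → $655.27; payment $202.29; balance $452.98
Week 2: opening $452.98; interest $4.00 → $456.98; payment $202.29; balance $254.69
Week 3: opening $254.69; interest $4.00 → $258.69; payment $202.29; balance $56.40
Week 4: opening $56.40; interest $4.00 → $60.40; payment $60.40; balance $0.00
Total paid: $667.27

$667.27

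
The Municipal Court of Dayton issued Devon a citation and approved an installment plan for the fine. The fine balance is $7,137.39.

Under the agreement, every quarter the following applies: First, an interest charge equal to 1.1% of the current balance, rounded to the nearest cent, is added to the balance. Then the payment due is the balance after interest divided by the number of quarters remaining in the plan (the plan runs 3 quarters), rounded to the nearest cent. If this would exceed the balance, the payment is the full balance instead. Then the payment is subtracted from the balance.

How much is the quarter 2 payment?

# | Opening | Interest | Payment | End bal
1 | $7,137.39 | $78.51 | $2,405.30 | $4,810.60
2 | $4,810.60 | $52.92 | $2,431.76 | $2,431.76

$2,431.76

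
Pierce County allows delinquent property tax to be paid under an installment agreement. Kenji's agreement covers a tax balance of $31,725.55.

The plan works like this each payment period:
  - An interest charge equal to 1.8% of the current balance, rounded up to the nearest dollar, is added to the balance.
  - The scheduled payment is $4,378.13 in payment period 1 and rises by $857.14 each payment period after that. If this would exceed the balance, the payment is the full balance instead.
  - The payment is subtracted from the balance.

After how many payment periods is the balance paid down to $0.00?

6

Payment period 1: opening $31,725.55; interest $572.00 → $32,297.55; payment $4,378.13; balance $27,919.42
Payment period 2: opening $27,919.42; interest $503.00 → $28,422.42; payment $5,235.27; balance $23,187.15
Payment period 3: opening $23,187.15; interest $418.00 → $23,605.15; payment $6,092.41; balance $17,512.74
Payment period 4: opening $17,512.74; interest $316.00 → $17,828.74; payment $6,949.55; balance $10,879.19
Payment period 5: opening $10,879.19; interest $196.00 → $11,075.19; payment $7,806.69; balance $3,268.50
Payment period 6: opening $3,268.50; interest $59.00 → $3,327.50; payment $3,327.50; balance $0.00
Balance reaches $0.00 in payment period 6.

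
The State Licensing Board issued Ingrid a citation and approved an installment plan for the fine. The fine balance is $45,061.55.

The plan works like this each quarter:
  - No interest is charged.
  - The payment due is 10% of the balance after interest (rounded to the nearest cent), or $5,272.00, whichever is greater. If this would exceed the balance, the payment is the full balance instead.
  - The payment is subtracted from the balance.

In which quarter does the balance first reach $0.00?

9

# | Opening | Payment | End bal
1 | $45,061.55 | $5,272.00 | $39,789.55
2 | $39,789.55 | $5,272.00 | $34,517.55
3 | $34,517.55 | $5,272.00 | $29,245.55
4 | $29,245.55 | $5,272.00 | $23,973.55
5 | $23,973.55 | $5,272.00 | $18,701.55
6 | $18,701.55 | $5,272.00 | $13,429.55
7 | $13,429.55 | $5,272.00 | $8,157.55
8 | $8,157.55 | $5,272.00 | $2,885.55
9 | $2,885.55 | $2,885.55 | $0.00
Balance reaches $0.00 in quarter 9.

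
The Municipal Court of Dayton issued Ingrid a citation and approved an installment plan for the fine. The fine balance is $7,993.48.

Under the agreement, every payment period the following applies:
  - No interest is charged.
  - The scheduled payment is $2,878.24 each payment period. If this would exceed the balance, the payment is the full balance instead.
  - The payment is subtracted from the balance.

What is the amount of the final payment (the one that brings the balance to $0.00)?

# | Opening | Payment | End bal
1 | $7,993.48 | $2,878.24 | $5,115.24
2 | $5,115.24 | $2,878.24 | $2,237.00
3 | $2,237.00 | $2,237.00 | $0.00

$2,237.00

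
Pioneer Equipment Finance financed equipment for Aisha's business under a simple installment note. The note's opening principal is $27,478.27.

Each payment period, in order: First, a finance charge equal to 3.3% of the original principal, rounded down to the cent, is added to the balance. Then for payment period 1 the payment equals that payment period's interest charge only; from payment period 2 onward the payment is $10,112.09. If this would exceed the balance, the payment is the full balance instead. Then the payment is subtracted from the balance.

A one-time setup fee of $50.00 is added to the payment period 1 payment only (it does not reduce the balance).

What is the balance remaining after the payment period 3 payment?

$9,067.65

Payment period 1: $27,478.27 +$906.78 interest = $28,385.05; pay $906.78 (+ $50.00 fee) → $27,478.27
Payment period 2: $27,478.27 +$906.78 interest = $28,385.05; pay $10,112.09 → $18,272.96
Payment period 3: $18,272.96 +$906.78 interest = $19,179.74; pay $10,112.09 → $9,067.65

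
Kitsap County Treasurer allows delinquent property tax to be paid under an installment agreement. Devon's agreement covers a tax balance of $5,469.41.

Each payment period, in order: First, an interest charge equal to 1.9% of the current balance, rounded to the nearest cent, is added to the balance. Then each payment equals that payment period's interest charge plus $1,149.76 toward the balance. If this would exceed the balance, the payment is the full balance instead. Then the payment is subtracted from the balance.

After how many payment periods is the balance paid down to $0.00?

Payment period 1: $5,469.41 +$103.92 interest = $5,573.33; pay $1,253.68 → $4,319.65
Payment period 2: $4,319.65 +$82.07 interest = $4,401.72; pay $1,231.83 → $3,169.89
Payment period 3: $3,169.89 +$60.23 interest = $3,230.12; pay $1,209.99 → $2,020.13
Payment period 4: $2,020.13 +$38.38 interest = $2,058.51; pay $1,188.14 → $870.37
Payment period 5: $870.37 +$16.54 interest = $886.91; pay $886.91 → $0.00
Balance reaches $0.00 in payment period 5.

5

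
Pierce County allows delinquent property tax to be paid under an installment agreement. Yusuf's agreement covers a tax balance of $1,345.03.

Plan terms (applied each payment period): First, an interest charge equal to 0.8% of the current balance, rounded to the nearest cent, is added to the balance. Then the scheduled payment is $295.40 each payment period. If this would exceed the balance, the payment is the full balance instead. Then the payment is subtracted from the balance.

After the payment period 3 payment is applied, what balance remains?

Payment period 1: $1,345.03 +$10.76 interest = $1,355.79; pay $295.40 → $1,060.39
Payment period 2: $1,060.39 +$8.48 interest = $1,068.87; pay $295.40 → $773.47
Payment period 3: $773.47 +$6.19 interest = $779.66; pay $295.40 → $484.26

$484.26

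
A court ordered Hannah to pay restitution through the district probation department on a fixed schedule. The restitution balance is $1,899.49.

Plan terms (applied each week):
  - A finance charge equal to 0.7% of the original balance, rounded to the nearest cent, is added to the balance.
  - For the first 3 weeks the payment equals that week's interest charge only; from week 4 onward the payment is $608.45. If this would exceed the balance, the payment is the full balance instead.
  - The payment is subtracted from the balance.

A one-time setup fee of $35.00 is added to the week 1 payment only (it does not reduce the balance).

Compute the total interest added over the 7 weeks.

$93.10

Week 1: $1,899.49 +$13.30 interest = $1,912.79; pay $13.30 (+ $35.00 fee) → $1,899.49
Week 2: $1,899.49 +$13.30 interest = $1,912.79; pay $13.30 → $1,899.49
Week 3: $1,899.49 +$13.30 interest = $1,912.79; pay $13.30 → $1,899.49
Week 4: $1,899.49 +$13.30 interest = $1,912.79; pay $608.45 → $1,304.34
Week 5: $1,304.34 +$13.30 interest = $1,317.64; pay $608.45 → $709.19
Week 6: $709.19 +$13.30 interest = $722.49; pay $608.45 → $114.04
Week 7: $114.04 +$13.30 interest = $127.34; pay $127.34 → $0.00
Total interest: $13.30 + $13.30 + $13.30 + $13.30 + $13.30 + $13.30 + $13.30 = $93.10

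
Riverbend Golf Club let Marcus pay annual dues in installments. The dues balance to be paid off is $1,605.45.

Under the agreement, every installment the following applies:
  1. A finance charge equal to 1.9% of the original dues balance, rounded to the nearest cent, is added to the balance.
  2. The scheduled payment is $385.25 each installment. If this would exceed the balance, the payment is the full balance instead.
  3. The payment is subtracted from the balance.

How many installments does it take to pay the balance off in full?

5

# | Opening | Interest | Payment | End bal
1 | $1,605.45 | $30.50 | $385.25 | $1,250.70
2 | $1,250.70 | $30.50 | $385.25 | $895.95
3 | $895.95 | $30.50 | $385.25 | $541.20
4 | $541.20 | $30.50 | $385.25 | $186.45
5 | $186.45 | $30.50 | $216.95 | $0.00
Balance reaches $0.00 in installment 5.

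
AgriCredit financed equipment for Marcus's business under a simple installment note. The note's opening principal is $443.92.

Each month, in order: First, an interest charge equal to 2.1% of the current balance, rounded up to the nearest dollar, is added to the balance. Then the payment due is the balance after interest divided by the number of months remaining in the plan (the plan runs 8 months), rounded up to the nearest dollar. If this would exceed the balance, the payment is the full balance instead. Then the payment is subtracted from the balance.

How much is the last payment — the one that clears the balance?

$65.92

Month 1: $443.92 +$10.00 interest = $453.92; pay $57.00 → $396.92
Month 2: $396.92 +$9.00 interest = $405.92; pay $58.00 → $347.92
Month 3: $347.92 +$8.00 interest = $355.92; pay $60.00 → $295.92
Month 4: $295.92 +$7.00 interest = $302.92; pay $61.00 → $241.92
Month 5: $241.92 +$6.00 interest = $247.92; pay $62.00 → $185.92
Month 6: $185.92 +$4.00 interest = $189.92; pay $64.00 → $125.92
Month 7: $125.92 +$3.00 interest = $128.92; pay $65.00 → $63.92
Month 8: $63.92 +$2.00 interest = $65.92; pay $65.92 → $0.00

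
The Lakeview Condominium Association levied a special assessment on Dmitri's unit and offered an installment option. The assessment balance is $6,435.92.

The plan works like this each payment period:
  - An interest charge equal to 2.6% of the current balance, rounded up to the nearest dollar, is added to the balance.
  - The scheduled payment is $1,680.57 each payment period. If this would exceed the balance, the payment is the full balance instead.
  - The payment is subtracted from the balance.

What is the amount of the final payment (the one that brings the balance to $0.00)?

Payment period 1: opening $6,435.92; interest $168.00 → $6,603.92; payment $1,680.57; balance $4,923.35
Payment period 2: opening $4,923.35; interest $129.00 → $5,052.35; payment $1,680.57; balance $3,371.78
Payment period 3: opening $3,371.78; interest $88.00 → $3,459.78; payment $1,680.57; balance $1,779.21
Payment period 4: opening $1,779.21; interest $47.00 → $1,826.21; payment $1,680.57; balance $145.64
Payment period 5: opening $145.64; interest $4.00 → $149.64; payment $149.64; balance $0.00

$149.64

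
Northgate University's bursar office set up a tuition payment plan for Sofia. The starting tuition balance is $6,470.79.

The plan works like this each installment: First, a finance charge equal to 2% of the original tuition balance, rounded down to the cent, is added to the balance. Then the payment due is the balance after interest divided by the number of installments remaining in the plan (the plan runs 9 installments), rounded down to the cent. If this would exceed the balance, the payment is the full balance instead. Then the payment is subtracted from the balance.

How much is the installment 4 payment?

Installment 1: $6,470.79 +$129.41 interest = $6,600.20; pay $733.35 → $5,866.85
Installment 2: $5,866.85 +$129.41 interest = $5,996.26; pay $749.53 → $5,246.73
Installment 3: $5,246.73 +$129.41 interest = $5,376.14; pay $768.02 → $4,608.12
Installment 4: $4,608.12 +$129.41 interest = $4,737.53; pay $789.58 → $3,947.95

$789.58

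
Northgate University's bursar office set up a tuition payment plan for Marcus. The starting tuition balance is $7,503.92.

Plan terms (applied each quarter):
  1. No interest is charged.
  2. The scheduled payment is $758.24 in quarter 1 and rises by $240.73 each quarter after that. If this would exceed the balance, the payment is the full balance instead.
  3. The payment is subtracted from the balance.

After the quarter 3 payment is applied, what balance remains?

Quarter 1: opening $7,503.92; payment $758.24; balance $6,745.68
Quarter 2: opening $6,745.68; payment $998.97; balance $5,746.71
Quarter 3: opening $5,746.71; payment $1,239.70; balance $4,507.01

$4,507.01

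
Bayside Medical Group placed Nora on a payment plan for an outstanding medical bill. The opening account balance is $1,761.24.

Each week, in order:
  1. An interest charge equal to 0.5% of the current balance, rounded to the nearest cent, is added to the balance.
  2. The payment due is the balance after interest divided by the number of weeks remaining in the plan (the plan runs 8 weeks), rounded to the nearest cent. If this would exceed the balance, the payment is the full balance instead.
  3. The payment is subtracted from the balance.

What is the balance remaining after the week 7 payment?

$227.98

Week 1: opening $1,761.24; interest $8.81 → $1,770.05; payment $221.26; balance $1,548.79
Week 2: opening $1,548.79; interest $7.74 → $1,556.53; payment $222.36; balance $1,334.17
Week 3: opening $1,334.17; interest $6.67 → $1,340.84; payment $223.47; balance $1,117.37
Week 4: opening $1,117.37; interest $5.59 → $1,122.96; payment $224.59; balance $898.37
Week 5: opening $898.37; interest $4.49 → $902.86; payment $225.72; balance $677.14
Week 6: opening $677.14; interest $3.39 → $680.53; payment $226.84; balance $453.69
Week 7: opening $453.69; interest $2.27 → $455.96; payment $227.98; balance $227.98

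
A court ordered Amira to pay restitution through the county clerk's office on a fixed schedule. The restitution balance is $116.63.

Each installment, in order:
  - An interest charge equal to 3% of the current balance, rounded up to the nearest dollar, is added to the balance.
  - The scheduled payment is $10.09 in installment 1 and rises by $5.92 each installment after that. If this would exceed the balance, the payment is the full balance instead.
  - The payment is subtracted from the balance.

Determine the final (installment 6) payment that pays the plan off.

$23.98

# | Opening | Interest | Payment | End bal
1 | $116.63 | $4.00 | $10.09 | $110.54
2 | $110.54 | $4.00 | $16.01 | $98.53
3 | $98.53 | $3.00 | $21.93 | $79.60
4 | $79.60 | $3.00 | $27.85 | $54.75
5 | $54.75 | $2.00 | $33.77 | $22.98
6 | $22.98 | $1.00 | $23.98 | $0.00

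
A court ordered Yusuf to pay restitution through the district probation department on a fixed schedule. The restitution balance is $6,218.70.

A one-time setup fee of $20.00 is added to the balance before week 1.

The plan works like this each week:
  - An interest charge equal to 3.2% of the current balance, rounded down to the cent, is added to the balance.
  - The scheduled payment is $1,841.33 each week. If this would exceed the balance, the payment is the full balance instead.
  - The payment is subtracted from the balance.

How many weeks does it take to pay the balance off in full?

Week 1: opening $6,238.70; interest $199.63 → $6,438.33; payment $1,841.33; balance $4,597.00
Week 2: opening $4,597.00; interest $147.10 → $4,744.10; payment $1,841.33; balance $2,902.77
Week 3: opening $2,902.77; interest $92.88 → $2,995.65; payment $1,841.33; balance $1,154.32
Week 4: opening $1,154.32; interest $36.93 → $1,191.25; payment $1,191.25; balance $0.00
Balance reaches $0.00 in week 4.

4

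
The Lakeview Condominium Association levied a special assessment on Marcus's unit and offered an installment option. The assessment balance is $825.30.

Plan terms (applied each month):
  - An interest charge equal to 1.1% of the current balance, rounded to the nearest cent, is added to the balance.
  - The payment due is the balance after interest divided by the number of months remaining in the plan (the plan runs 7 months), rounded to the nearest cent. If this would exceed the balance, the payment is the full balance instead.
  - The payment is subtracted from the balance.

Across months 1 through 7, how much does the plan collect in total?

$862.42

# | Opening | Interest | Payment | End bal
1 | $825.30 | $9.08 | $119.20 | $715.18
2 | $715.18 | $7.87 | $120.51 | $602.54
3 | $602.54 | $6.63 | $121.83 | $487.34
4 | $487.34 | $5.36 | $123.18 | $369.52
5 | $369.52 | $4.06 | $124.53 | $249.05
6 | $249.05 | $2.74 | $125.90 | $125.89
7 | $125.89 | $1.38 | $127.27 | $0.00
Total paid: $862.42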